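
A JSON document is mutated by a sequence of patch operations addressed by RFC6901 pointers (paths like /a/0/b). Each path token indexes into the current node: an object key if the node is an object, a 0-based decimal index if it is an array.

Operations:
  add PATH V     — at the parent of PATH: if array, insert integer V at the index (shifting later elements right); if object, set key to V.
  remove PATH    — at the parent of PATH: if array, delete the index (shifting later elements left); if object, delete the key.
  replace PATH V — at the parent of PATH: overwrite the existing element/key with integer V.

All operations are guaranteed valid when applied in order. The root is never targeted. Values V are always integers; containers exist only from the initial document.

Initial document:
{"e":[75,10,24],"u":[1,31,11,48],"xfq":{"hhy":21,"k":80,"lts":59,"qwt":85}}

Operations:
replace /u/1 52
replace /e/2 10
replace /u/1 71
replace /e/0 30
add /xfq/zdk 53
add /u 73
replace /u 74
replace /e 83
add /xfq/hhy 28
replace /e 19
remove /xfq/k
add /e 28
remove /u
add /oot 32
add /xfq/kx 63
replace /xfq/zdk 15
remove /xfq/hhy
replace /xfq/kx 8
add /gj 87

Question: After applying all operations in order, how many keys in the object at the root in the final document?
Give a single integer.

After op 1 (replace /u/1 52): {"e":[75,10,24],"u":[1,52,11,48],"xfq":{"hhy":21,"k":80,"lts":59,"qwt":85}}
After op 2 (replace /e/2 10): {"e":[75,10,10],"u":[1,52,11,48],"xfq":{"hhy":21,"k":80,"lts":59,"qwt":85}}
After op 3 (replace /u/1 71): {"e":[75,10,10],"u":[1,71,11,48],"xfq":{"hhy":21,"k":80,"lts":59,"qwt":85}}
After op 4 (replace /e/0 30): {"e":[30,10,10],"u":[1,71,11,48],"xfq":{"hhy":21,"k":80,"lts":59,"qwt":85}}
After op 5 (add /xfq/zdk 53): {"e":[30,10,10],"u":[1,71,11,48],"xfq":{"hhy":21,"k":80,"lts":59,"qwt":85,"zdk":53}}
After op 6 (add /u 73): {"e":[30,10,10],"u":73,"xfq":{"hhy":21,"k":80,"lts":59,"qwt":85,"zdk":53}}
After op 7 (replace /u 74): {"e":[30,10,10],"u":74,"xfq":{"hhy":21,"k":80,"lts":59,"qwt":85,"zdk":53}}
After op 8 (replace /e 83): {"e":83,"u":74,"xfq":{"hhy":21,"k":80,"lts":59,"qwt":85,"zdk":53}}
After op 9 (add /xfq/hhy 28): {"e":83,"u":74,"xfq":{"hhy":28,"k":80,"lts":59,"qwt":85,"zdk":53}}
After op 10 (replace /e 19): {"e":19,"u":74,"xfq":{"hhy":28,"k":80,"lts":59,"qwt":85,"zdk":53}}
After op 11 (remove /xfq/k): {"e":19,"u":74,"xfq":{"hhy":28,"lts":59,"qwt":85,"zdk":53}}
After op 12 (add /e 28): {"e":28,"u":74,"xfq":{"hhy":28,"lts":59,"qwt":85,"zdk":53}}
After op 13 (remove /u): {"e":28,"xfq":{"hhy":28,"lts":59,"qwt":85,"zdk":53}}
After op 14 (add /oot 32): {"e":28,"oot":32,"xfq":{"hhy":28,"lts":59,"qwt":85,"zdk":53}}
After op 15 (add /xfq/kx 63): {"e":28,"oot":32,"xfq":{"hhy":28,"kx":63,"lts":59,"qwt":85,"zdk":53}}
After op 16 (replace /xfq/zdk 15): {"e":28,"oot":32,"xfq":{"hhy":28,"kx":63,"lts":59,"qwt":85,"zdk":15}}
After op 17 (remove /xfq/hhy): {"e":28,"oot":32,"xfq":{"kx":63,"lts":59,"qwt":85,"zdk":15}}
After op 18 (replace /xfq/kx 8): {"e":28,"oot":32,"xfq":{"kx":8,"lts":59,"qwt":85,"zdk":15}}
After op 19 (add /gj 87): {"e":28,"gj":87,"oot":32,"xfq":{"kx":8,"lts":59,"qwt":85,"zdk":15}}
Size at the root: 4

Answer: 4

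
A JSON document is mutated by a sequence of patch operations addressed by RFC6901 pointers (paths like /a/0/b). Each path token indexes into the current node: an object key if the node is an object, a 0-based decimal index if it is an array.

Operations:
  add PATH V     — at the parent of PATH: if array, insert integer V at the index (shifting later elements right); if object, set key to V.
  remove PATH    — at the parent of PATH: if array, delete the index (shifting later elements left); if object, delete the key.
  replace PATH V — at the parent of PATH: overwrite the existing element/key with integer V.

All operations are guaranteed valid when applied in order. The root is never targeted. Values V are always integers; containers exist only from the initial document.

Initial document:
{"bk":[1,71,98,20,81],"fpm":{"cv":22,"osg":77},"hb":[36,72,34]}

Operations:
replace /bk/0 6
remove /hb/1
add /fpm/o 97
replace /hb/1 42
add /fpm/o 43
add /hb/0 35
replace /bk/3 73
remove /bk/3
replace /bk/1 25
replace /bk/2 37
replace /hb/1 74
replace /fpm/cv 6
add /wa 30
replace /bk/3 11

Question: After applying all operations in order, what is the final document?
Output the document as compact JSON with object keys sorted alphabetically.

After op 1 (replace /bk/0 6): {"bk":[6,71,98,20,81],"fpm":{"cv":22,"osg":77},"hb":[36,72,34]}
After op 2 (remove /hb/1): {"bk":[6,71,98,20,81],"fpm":{"cv":22,"osg":77},"hb":[36,34]}
After op 3 (add /fpm/o 97): {"bk":[6,71,98,20,81],"fpm":{"cv":22,"o":97,"osg":77},"hb":[36,34]}
After op 4 (replace /hb/1 42): {"bk":[6,71,98,20,81],"fpm":{"cv":22,"o":97,"osg":77},"hb":[36,42]}
After op 5 (add /fpm/o 43): {"bk":[6,71,98,20,81],"fpm":{"cv":22,"o":43,"osg":77},"hb":[36,42]}
After op 6 (add /hb/0 35): {"bk":[6,71,98,20,81],"fpm":{"cv":22,"o":43,"osg":77},"hb":[35,36,42]}
After op 7 (replace /bk/3 73): {"bk":[6,71,98,73,81],"fpm":{"cv":22,"o":43,"osg":77},"hb":[35,36,42]}
After op 8 (remove /bk/3): {"bk":[6,71,98,81],"fpm":{"cv":22,"o":43,"osg":77},"hb":[35,36,42]}
After op 9 (replace /bk/1 25): {"bk":[6,25,98,81],"fpm":{"cv":22,"o":43,"osg":77},"hb":[35,36,42]}
After op 10 (replace /bk/2 37): {"bk":[6,25,37,81],"fpm":{"cv":22,"o":43,"osg":77},"hb":[35,36,42]}
After op 11 (replace /hb/1 74): {"bk":[6,25,37,81],"fpm":{"cv":22,"o":43,"osg":77},"hb":[35,74,42]}
After op 12 (replace /fpm/cv 6): {"bk":[6,25,37,81],"fpm":{"cv":6,"o":43,"osg":77},"hb":[35,74,42]}
After op 13 (add /wa 30): {"bk":[6,25,37,81],"fpm":{"cv":6,"o":43,"osg":77},"hb":[35,74,42],"wa":30}
After op 14 (replace /bk/3 11): {"bk":[6,25,37,11],"fpm":{"cv":6,"o":43,"osg":77},"hb":[35,74,42],"wa":30}

Answer: {"bk":[6,25,37,11],"fpm":{"cv":6,"o":43,"osg":77},"hb":[35,74,42],"wa":30}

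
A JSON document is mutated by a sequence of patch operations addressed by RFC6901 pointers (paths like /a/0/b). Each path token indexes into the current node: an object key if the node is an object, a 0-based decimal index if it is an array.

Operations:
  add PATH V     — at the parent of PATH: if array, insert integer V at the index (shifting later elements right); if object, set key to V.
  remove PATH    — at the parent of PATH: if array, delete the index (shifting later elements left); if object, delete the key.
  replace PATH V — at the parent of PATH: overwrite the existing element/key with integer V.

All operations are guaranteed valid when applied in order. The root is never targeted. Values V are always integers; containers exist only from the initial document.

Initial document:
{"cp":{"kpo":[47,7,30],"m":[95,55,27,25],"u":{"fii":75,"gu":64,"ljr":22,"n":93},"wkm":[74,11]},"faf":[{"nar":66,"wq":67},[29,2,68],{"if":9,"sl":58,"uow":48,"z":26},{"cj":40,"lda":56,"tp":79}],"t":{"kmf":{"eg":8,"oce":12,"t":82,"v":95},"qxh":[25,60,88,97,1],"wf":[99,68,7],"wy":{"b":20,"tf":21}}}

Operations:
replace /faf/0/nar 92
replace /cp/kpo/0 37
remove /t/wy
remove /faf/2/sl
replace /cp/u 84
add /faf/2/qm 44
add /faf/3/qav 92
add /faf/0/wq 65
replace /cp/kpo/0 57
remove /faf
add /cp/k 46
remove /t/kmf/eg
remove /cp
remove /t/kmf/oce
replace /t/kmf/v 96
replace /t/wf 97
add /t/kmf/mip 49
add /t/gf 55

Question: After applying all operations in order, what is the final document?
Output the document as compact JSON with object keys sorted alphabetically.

After op 1 (replace /faf/0/nar 92): {"cp":{"kpo":[47,7,30],"m":[95,55,27,25],"u":{"fii":75,"gu":64,"ljr":22,"n":93},"wkm":[74,11]},"faf":[{"nar":92,"wq":67},[29,2,68],{"if":9,"sl":58,"uow":48,"z":26},{"cj":40,"lda":56,"tp":79}],"t":{"kmf":{"eg":8,"oce":12,"t":82,"v":95},"qxh":[25,60,88,97,1],"wf":[99,68,7],"wy":{"b":20,"tf":21}}}
After op 2 (replace /cp/kpo/0 37): {"cp":{"kpo":[37,7,30],"m":[95,55,27,25],"u":{"fii":75,"gu":64,"ljr":22,"n":93},"wkm":[74,11]},"faf":[{"nar":92,"wq":67},[29,2,68],{"if":9,"sl":58,"uow":48,"z":26},{"cj":40,"lda":56,"tp":79}],"t":{"kmf":{"eg":8,"oce":12,"t":82,"v":95},"qxh":[25,60,88,97,1],"wf":[99,68,7],"wy":{"b":20,"tf":21}}}
After op 3 (remove /t/wy): {"cp":{"kpo":[37,7,30],"m":[95,55,27,25],"u":{"fii":75,"gu":64,"ljr":22,"n":93},"wkm":[74,11]},"faf":[{"nar":92,"wq":67},[29,2,68],{"if":9,"sl":58,"uow":48,"z":26},{"cj":40,"lda":56,"tp":79}],"t":{"kmf":{"eg":8,"oce":12,"t":82,"v":95},"qxh":[25,60,88,97,1],"wf":[99,68,7]}}
After op 4 (remove /faf/2/sl): {"cp":{"kpo":[37,7,30],"m":[95,55,27,25],"u":{"fii":75,"gu":64,"ljr":22,"n":93},"wkm":[74,11]},"faf":[{"nar":92,"wq":67},[29,2,68],{"if":9,"uow":48,"z":26},{"cj":40,"lda":56,"tp":79}],"t":{"kmf":{"eg":8,"oce":12,"t":82,"v":95},"qxh":[25,60,88,97,1],"wf":[99,68,7]}}
After op 5 (replace /cp/u 84): {"cp":{"kpo":[37,7,30],"m":[95,55,27,25],"u":84,"wkm":[74,11]},"faf":[{"nar":92,"wq":67},[29,2,68],{"if":9,"uow":48,"z":26},{"cj":40,"lda":56,"tp":79}],"t":{"kmf":{"eg":8,"oce":12,"t":82,"v":95},"qxh":[25,60,88,97,1],"wf":[99,68,7]}}
After op 6 (add /faf/2/qm 44): {"cp":{"kpo":[37,7,30],"m":[95,55,27,25],"u":84,"wkm":[74,11]},"faf":[{"nar":92,"wq":67},[29,2,68],{"if":9,"qm":44,"uow":48,"z":26},{"cj":40,"lda":56,"tp":79}],"t":{"kmf":{"eg":8,"oce":12,"t":82,"v":95},"qxh":[25,60,88,97,1],"wf":[99,68,7]}}
After op 7 (add /faf/3/qav 92): {"cp":{"kpo":[37,7,30],"m":[95,55,27,25],"u":84,"wkm":[74,11]},"faf":[{"nar":92,"wq":67},[29,2,68],{"if":9,"qm":44,"uow":48,"z":26},{"cj":40,"lda":56,"qav":92,"tp":79}],"t":{"kmf":{"eg":8,"oce":12,"t":82,"v":95},"qxh":[25,60,88,97,1],"wf":[99,68,7]}}
After op 8 (add /faf/0/wq 65): {"cp":{"kpo":[37,7,30],"m":[95,55,27,25],"u":84,"wkm":[74,11]},"faf":[{"nar":92,"wq":65},[29,2,68],{"if":9,"qm":44,"uow":48,"z":26},{"cj":40,"lda":56,"qav":92,"tp":79}],"t":{"kmf":{"eg":8,"oce":12,"t":82,"v":95},"qxh":[25,60,88,97,1],"wf":[99,68,7]}}
After op 9 (replace /cp/kpo/0 57): {"cp":{"kpo":[57,7,30],"m":[95,55,27,25],"u":84,"wkm":[74,11]},"faf":[{"nar":92,"wq":65},[29,2,68],{"if":9,"qm":44,"uow":48,"z":26},{"cj":40,"lda":56,"qav":92,"tp":79}],"t":{"kmf":{"eg":8,"oce":12,"t":82,"v":95},"qxh":[25,60,88,97,1],"wf":[99,68,7]}}
After op 10 (remove /faf): {"cp":{"kpo":[57,7,30],"m":[95,55,27,25],"u":84,"wkm":[74,11]},"t":{"kmf":{"eg":8,"oce":12,"t":82,"v":95},"qxh":[25,60,88,97,1],"wf":[99,68,7]}}
After op 11 (add /cp/k 46): {"cp":{"k":46,"kpo":[57,7,30],"m":[95,55,27,25],"u":84,"wkm":[74,11]},"t":{"kmf":{"eg":8,"oce":12,"t":82,"v":95},"qxh":[25,60,88,97,1],"wf":[99,68,7]}}
After op 12 (remove /t/kmf/eg): {"cp":{"k":46,"kpo":[57,7,30],"m":[95,55,27,25],"u":84,"wkm":[74,11]},"t":{"kmf":{"oce":12,"t":82,"v":95},"qxh":[25,60,88,97,1],"wf":[99,68,7]}}
After op 13 (remove /cp): {"t":{"kmf":{"oce":12,"t":82,"v":95},"qxh":[25,60,88,97,1],"wf":[99,68,7]}}
After op 14 (remove /t/kmf/oce): {"t":{"kmf":{"t":82,"v":95},"qxh":[25,60,88,97,1],"wf":[99,68,7]}}
After op 15 (replace /t/kmf/v 96): {"t":{"kmf":{"t":82,"v":96},"qxh":[25,60,88,97,1],"wf":[99,68,7]}}
After op 16 (replace /t/wf 97): {"t":{"kmf":{"t":82,"v":96},"qxh":[25,60,88,97,1],"wf":97}}
After op 17 (add /t/kmf/mip 49): {"t":{"kmf":{"mip":49,"t":82,"v":96},"qxh":[25,60,88,97,1],"wf":97}}
After op 18 (add /t/gf 55): {"t":{"gf":55,"kmf":{"mip":49,"t":82,"v":96},"qxh":[25,60,88,97,1],"wf":97}}

Answer: {"t":{"gf":55,"kmf":{"mip":49,"t":82,"v":96},"qxh":[25,60,88,97,1],"wf":97}}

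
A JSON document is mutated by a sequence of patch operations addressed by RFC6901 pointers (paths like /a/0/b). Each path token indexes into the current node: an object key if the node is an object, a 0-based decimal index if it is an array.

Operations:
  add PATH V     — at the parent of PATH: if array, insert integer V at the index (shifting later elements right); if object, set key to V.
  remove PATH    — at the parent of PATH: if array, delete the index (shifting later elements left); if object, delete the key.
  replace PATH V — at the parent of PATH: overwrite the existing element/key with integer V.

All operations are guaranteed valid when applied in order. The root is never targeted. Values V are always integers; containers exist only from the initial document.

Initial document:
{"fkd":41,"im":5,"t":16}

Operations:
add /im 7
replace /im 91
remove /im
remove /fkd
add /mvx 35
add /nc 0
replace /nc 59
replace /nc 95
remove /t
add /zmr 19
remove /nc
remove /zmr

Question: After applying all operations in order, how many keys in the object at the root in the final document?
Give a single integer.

After op 1 (add /im 7): {"fkd":41,"im":7,"t":16}
After op 2 (replace /im 91): {"fkd":41,"im":91,"t":16}
After op 3 (remove /im): {"fkd":41,"t":16}
After op 4 (remove /fkd): {"t":16}
After op 5 (add /mvx 35): {"mvx":35,"t":16}
After op 6 (add /nc 0): {"mvx":35,"nc":0,"t":16}
After op 7 (replace /nc 59): {"mvx":35,"nc":59,"t":16}
After op 8 (replace /nc 95): {"mvx":35,"nc":95,"t":16}
After op 9 (remove /t): {"mvx":35,"nc":95}
After op 10 (add /zmr 19): {"mvx":35,"nc":95,"zmr":19}
After op 11 (remove /nc): {"mvx":35,"zmr":19}
After op 12 (remove /zmr): {"mvx":35}
Size at the root: 1

Answer: 1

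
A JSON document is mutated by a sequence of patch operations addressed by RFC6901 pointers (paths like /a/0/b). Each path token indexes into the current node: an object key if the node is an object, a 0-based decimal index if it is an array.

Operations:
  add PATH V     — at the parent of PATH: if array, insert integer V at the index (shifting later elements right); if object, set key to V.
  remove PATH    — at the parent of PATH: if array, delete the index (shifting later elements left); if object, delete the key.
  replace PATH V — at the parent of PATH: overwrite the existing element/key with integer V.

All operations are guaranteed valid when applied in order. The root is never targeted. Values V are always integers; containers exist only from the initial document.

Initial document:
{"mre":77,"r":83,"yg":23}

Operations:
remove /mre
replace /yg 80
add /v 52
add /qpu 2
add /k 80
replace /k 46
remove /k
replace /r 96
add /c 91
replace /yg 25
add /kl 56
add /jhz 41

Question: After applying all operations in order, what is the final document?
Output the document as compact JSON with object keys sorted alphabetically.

Answer: {"c":91,"jhz":41,"kl":56,"qpu":2,"r":96,"v":52,"yg":25}

Derivation:
After op 1 (remove /mre): {"r":83,"yg":23}
After op 2 (replace /yg 80): {"r":83,"yg":80}
After op 3 (add /v 52): {"r":83,"v":52,"yg":80}
After op 4 (add /qpu 2): {"qpu":2,"r":83,"v":52,"yg":80}
After op 5 (add /k 80): {"k":80,"qpu":2,"r":83,"v":52,"yg":80}
After op 6 (replace /k 46): {"k":46,"qpu":2,"r":83,"v":52,"yg":80}
After op 7 (remove /k): {"qpu":2,"r":83,"v":52,"yg":80}
After op 8 (replace /r 96): {"qpu":2,"r":96,"v":52,"yg":80}
After op 9 (add /c 91): {"c":91,"qpu":2,"r":96,"v":52,"yg":80}
After op 10 (replace /yg 25): {"c":91,"qpu":2,"r":96,"v":52,"yg":25}
After op 11 (add /kl 56): {"c":91,"kl":56,"qpu":2,"r":96,"v":52,"yg":25}
After op 12 (add /jhz 41): {"c":91,"jhz":41,"kl":56,"qpu":2,"r":96,"v":52,"yg":25}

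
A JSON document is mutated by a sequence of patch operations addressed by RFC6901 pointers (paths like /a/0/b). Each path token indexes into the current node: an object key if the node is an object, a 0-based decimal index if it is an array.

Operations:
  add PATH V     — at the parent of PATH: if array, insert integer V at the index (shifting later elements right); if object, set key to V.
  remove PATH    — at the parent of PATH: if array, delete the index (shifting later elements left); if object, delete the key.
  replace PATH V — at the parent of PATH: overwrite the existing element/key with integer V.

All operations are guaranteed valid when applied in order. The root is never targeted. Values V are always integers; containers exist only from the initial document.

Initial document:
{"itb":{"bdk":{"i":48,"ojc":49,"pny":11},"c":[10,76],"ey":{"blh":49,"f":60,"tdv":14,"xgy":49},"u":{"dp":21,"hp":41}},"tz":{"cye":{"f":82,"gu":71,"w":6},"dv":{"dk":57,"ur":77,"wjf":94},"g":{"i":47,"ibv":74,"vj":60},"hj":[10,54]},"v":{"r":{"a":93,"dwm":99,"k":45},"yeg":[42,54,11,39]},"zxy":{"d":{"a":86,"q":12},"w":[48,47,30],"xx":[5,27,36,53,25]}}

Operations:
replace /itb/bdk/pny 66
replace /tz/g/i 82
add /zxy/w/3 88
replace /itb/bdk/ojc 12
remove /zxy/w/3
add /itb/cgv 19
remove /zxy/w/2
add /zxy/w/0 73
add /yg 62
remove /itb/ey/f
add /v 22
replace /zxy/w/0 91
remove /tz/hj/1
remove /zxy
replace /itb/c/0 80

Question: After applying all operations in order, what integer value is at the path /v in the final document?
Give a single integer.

Answer: 22

Derivation:
After op 1 (replace /itb/bdk/pny 66): {"itb":{"bdk":{"i":48,"ojc":49,"pny":66},"c":[10,76],"ey":{"blh":49,"f":60,"tdv":14,"xgy":49},"u":{"dp":21,"hp":41}},"tz":{"cye":{"f":82,"gu":71,"w":6},"dv":{"dk":57,"ur":77,"wjf":94},"g":{"i":47,"ibv":74,"vj":60},"hj":[10,54]},"v":{"r":{"a":93,"dwm":99,"k":45},"yeg":[42,54,11,39]},"zxy":{"d":{"a":86,"q":12},"w":[48,47,30],"xx":[5,27,36,53,25]}}
After op 2 (replace /tz/g/i 82): {"itb":{"bdk":{"i":48,"ojc":49,"pny":66},"c":[10,76],"ey":{"blh":49,"f":60,"tdv":14,"xgy":49},"u":{"dp":21,"hp":41}},"tz":{"cye":{"f":82,"gu":71,"w":6},"dv":{"dk":57,"ur":77,"wjf":94},"g":{"i":82,"ibv":74,"vj":60},"hj":[10,54]},"v":{"r":{"a":93,"dwm":99,"k":45},"yeg":[42,54,11,39]},"zxy":{"d":{"a":86,"q":12},"w":[48,47,30],"xx":[5,27,36,53,25]}}
After op 3 (add /zxy/w/3 88): {"itb":{"bdk":{"i":48,"ojc":49,"pny":66},"c":[10,76],"ey":{"blh":49,"f":60,"tdv":14,"xgy":49},"u":{"dp":21,"hp":41}},"tz":{"cye":{"f":82,"gu":71,"w":6},"dv":{"dk":57,"ur":77,"wjf":94},"g":{"i":82,"ibv":74,"vj":60},"hj":[10,54]},"v":{"r":{"a":93,"dwm":99,"k":45},"yeg":[42,54,11,39]},"zxy":{"d":{"a":86,"q":12},"w":[48,47,30,88],"xx":[5,27,36,53,25]}}
After op 4 (replace /itb/bdk/ojc 12): {"itb":{"bdk":{"i":48,"ojc":12,"pny":66},"c":[10,76],"ey":{"blh":49,"f":60,"tdv":14,"xgy":49},"u":{"dp":21,"hp":41}},"tz":{"cye":{"f":82,"gu":71,"w":6},"dv":{"dk":57,"ur":77,"wjf":94},"g":{"i":82,"ibv":74,"vj":60},"hj":[10,54]},"v":{"r":{"a":93,"dwm":99,"k":45},"yeg":[42,54,11,39]},"zxy":{"d":{"a":86,"q":12},"w":[48,47,30,88],"xx":[5,27,36,53,25]}}
After op 5 (remove /zxy/w/3): {"itb":{"bdk":{"i":48,"ojc":12,"pny":66},"c":[10,76],"ey":{"blh":49,"f":60,"tdv":14,"xgy":49},"u":{"dp":21,"hp":41}},"tz":{"cye":{"f":82,"gu":71,"w":6},"dv":{"dk":57,"ur":77,"wjf":94},"g":{"i":82,"ibv":74,"vj":60},"hj":[10,54]},"v":{"r":{"a":93,"dwm":99,"k":45},"yeg":[42,54,11,39]},"zxy":{"d":{"a":86,"q":12},"w":[48,47,30],"xx":[5,27,36,53,25]}}
After op 6 (add /itb/cgv 19): {"itb":{"bdk":{"i":48,"ojc":12,"pny":66},"c":[10,76],"cgv":19,"ey":{"blh":49,"f":60,"tdv":14,"xgy":49},"u":{"dp":21,"hp":41}},"tz":{"cye":{"f":82,"gu":71,"w":6},"dv":{"dk":57,"ur":77,"wjf":94},"g":{"i":82,"ibv":74,"vj":60},"hj":[10,54]},"v":{"r":{"a":93,"dwm":99,"k":45},"yeg":[42,54,11,39]},"zxy":{"d":{"a":86,"q":12},"w":[48,47,30],"xx":[5,27,36,53,25]}}
After op 7 (remove /zxy/w/2): {"itb":{"bdk":{"i":48,"ojc":12,"pny":66},"c":[10,76],"cgv":19,"ey":{"blh":49,"f":60,"tdv":14,"xgy":49},"u":{"dp":21,"hp":41}},"tz":{"cye":{"f":82,"gu":71,"w":6},"dv":{"dk":57,"ur":77,"wjf":94},"g":{"i":82,"ibv":74,"vj":60},"hj":[10,54]},"v":{"r":{"a":93,"dwm":99,"k":45},"yeg":[42,54,11,39]},"zxy":{"d":{"a":86,"q":12},"w":[48,47],"xx":[5,27,36,53,25]}}
After op 8 (add /zxy/w/0 73): {"itb":{"bdk":{"i":48,"ojc":12,"pny":66},"c":[10,76],"cgv":19,"ey":{"blh":49,"f":60,"tdv":14,"xgy":49},"u":{"dp":21,"hp":41}},"tz":{"cye":{"f":82,"gu":71,"w":6},"dv":{"dk":57,"ur":77,"wjf":94},"g":{"i":82,"ibv":74,"vj":60},"hj":[10,54]},"v":{"r":{"a":93,"dwm":99,"k":45},"yeg":[42,54,11,39]},"zxy":{"d":{"a":86,"q":12},"w":[73,48,47],"xx":[5,27,36,53,25]}}
After op 9 (add /yg 62): {"itb":{"bdk":{"i":48,"ojc":12,"pny":66},"c":[10,76],"cgv":19,"ey":{"blh":49,"f":60,"tdv":14,"xgy":49},"u":{"dp":21,"hp":41}},"tz":{"cye":{"f":82,"gu":71,"w":6},"dv":{"dk":57,"ur":77,"wjf":94},"g":{"i":82,"ibv":74,"vj":60},"hj":[10,54]},"v":{"r":{"a":93,"dwm":99,"k":45},"yeg":[42,54,11,39]},"yg":62,"zxy":{"d":{"a":86,"q":12},"w":[73,48,47],"xx":[5,27,36,53,25]}}
After op 10 (remove /itb/ey/f): {"itb":{"bdk":{"i":48,"ojc":12,"pny":66},"c":[10,76],"cgv":19,"ey":{"blh":49,"tdv":14,"xgy":49},"u":{"dp":21,"hp":41}},"tz":{"cye":{"f":82,"gu":71,"w":6},"dv":{"dk":57,"ur":77,"wjf":94},"g":{"i":82,"ibv":74,"vj":60},"hj":[10,54]},"v":{"r":{"a":93,"dwm":99,"k":45},"yeg":[42,54,11,39]},"yg":62,"zxy":{"d":{"a":86,"q":12},"w":[73,48,47],"xx":[5,27,36,53,25]}}
After op 11 (add /v 22): {"itb":{"bdk":{"i":48,"ojc":12,"pny":66},"c":[10,76],"cgv":19,"ey":{"blh":49,"tdv":14,"xgy":49},"u":{"dp":21,"hp":41}},"tz":{"cye":{"f":82,"gu":71,"w":6},"dv":{"dk":57,"ur":77,"wjf":94},"g":{"i":82,"ibv":74,"vj":60},"hj":[10,54]},"v":22,"yg":62,"zxy":{"d":{"a":86,"q":12},"w":[73,48,47],"xx":[5,27,36,53,25]}}
After op 12 (replace /zxy/w/0 91): {"itb":{"bdk":{"i":48,"ojc":12,"pny":66},"c":[10,76],"cgv":19,"ey":{"blh":49,"tdv":14,"xgy":49},"u":{"dp":21,"hp":41}},"tz":{"cye":{"f":82,"gu":71,"w":6},"dv":{"dk":57,"ur":77,"wjf":94},"g":{"i":82,"ibv":74,"vj":60},"hj":[10,54]},"v":22,"yg":62,"zxy":{"d":{"a":86,"q":12},"w":[91,48,47],"xx":[5,27,36,53,25]}}
After op 13 (remove /tz/hj/1): {"itb":{"bdk":{"i":48,"ojc":12,"pny":66},"c":[10,76],"cgv":19,"ey":{"blh":49,"tdv":14,"xgy":49},"u":{"dp":21,"hp":41}},"tz":{"cye":{"f":82,"gu":71,"w":6},"dv":{"dk":57,"ur":77,"wjf":94},"g":{"i":82,"ibv":74,"vj":60},"hj":[10]},"v":22,"yg":62,"zxy":{"d":{"a":86,"q":12},"w":[91,48,47],"xx":[5,27,36,53,25]}}
After op 14 (remove /zxy): {"itb":{"bdk":{"i":48,"ojc":12,"pny":66},"c":[10,76],"cgv":19,"ey":{"blh":49,"tdv":14,"xgy":49},"u":{"dp":21,"hp":41}},"tz":{"cye":{"f":82,"gu":71,"w":6},"dv":{"dk":57,"ur":77,"wjf":94},"g":{"i":82,"ibv":74,"vj":60},"hj":[10]},"v":22,"yg":62}
After op 15 (replace /itb/c/0 80): {"itb":{"bdk":{"i":48,"ojc":12,"pny":66},"c":[80,76],"cgv":19,"ey":{"blh":49,"tdv":14,"xgy":49},"u":{"dp":21,"hp":41}},"tz":{"cye":{"f":82,"gu":71,"w":6},"dv":{"dk":57,"ur":77,"wjf":94},"g":{"i":82,"ibv":74,"vj":60},"hj":[10]},"v":22,"yg":62}
Value at /v: 22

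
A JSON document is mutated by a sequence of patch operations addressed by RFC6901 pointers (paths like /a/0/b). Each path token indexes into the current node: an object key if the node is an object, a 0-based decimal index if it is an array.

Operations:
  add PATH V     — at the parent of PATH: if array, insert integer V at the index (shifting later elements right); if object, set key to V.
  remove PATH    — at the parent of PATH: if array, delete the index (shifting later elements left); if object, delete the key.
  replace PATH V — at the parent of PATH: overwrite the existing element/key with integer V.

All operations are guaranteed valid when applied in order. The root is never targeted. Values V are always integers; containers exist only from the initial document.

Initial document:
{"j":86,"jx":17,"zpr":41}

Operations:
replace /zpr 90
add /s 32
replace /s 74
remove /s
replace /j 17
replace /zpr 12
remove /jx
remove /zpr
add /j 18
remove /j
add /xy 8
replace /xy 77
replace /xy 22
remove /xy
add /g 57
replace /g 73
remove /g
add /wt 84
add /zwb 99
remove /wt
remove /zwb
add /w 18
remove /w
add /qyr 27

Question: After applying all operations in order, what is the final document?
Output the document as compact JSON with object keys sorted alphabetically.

After op 1 (replace /zpr 90): {"j":86,"jx":17,"zpr":90}
After op 2 (add /s 32): {"j":86,"jx":17,"s":32,"zpr":90}
After op 3 (replace /s 74): {"j":86,"jx":17,"s":74,"zpr":90}
After op 4 (remove /s): {"j":86,"jx":17,"zpr":90}
After op 5 (replace /j 17): {"j":17,"jx":17,"zpr":90}
After op 6 (replace /zpr 12): {"j":17,"jx":17,"zpr":12}
After op 7 (remove /jx): {"j":17,"zpr":12}
After op 8 (remove /zpr): {"j":17}
After op 9 (add /j 18): {"j":18}
After op 10 (remove /j): {}
After op 11 (add /xy 8): {"xy":8}
After op 12 (replace /xy 77): {"xy":77}
After op 13 (replace /xy 22): {"xy":22}
After op 14 (remove /xy): {}
After op 15 (add /g 57): {"g":57}
After op 16 (replace /g 73): {"g":73}
After op 17 (remove /g): {}
After op 18 (add /wt 84): {"wt":84}
After op 19 (add /zwb 99): {"wt":84,"zwb":99}
After op 20 (remove /wt): {"zwb":99}
After op 21 (remove /zwb): {}
After op 22 (add /w 18): {"w":18}
After op 23 (remove /w): {}
After op 24 (add /qyr 27): {"qyr":27}

Answer: {"qyr":27}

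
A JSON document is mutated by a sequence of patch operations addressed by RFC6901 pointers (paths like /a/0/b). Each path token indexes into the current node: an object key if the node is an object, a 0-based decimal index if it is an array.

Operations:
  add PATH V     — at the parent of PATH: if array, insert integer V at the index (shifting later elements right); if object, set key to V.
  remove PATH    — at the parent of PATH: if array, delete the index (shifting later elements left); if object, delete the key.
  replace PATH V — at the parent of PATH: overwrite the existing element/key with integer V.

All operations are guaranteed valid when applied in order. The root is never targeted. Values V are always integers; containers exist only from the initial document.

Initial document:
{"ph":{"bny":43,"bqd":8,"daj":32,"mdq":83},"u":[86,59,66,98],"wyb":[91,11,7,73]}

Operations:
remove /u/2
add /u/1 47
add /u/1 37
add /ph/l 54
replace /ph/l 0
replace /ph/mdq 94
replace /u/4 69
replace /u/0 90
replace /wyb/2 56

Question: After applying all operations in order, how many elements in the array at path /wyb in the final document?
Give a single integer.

Answer: 4

Derivation:
After op 1 (remove /u/2): {"ph":{"bny":43,"bqd":8,"daj":32,"mdq":83},"u":[86,59,98],"wyb":[91,11,7,73]}
After op 2 (add /u/1 47): {"ph":{"bny":43,"bqd":8,"daj":32,"mdq":83},"u":[86,47,59,98],"wyb":[91,11,7,73]}
After op 3 (add /u/1 37): {"ph":{"bny":43,"bqd":8,"daj":32,"mdq":83},"u":[86,37,47,59,98],"wyb":[91,11,7,73]}
After op 4 (add /ph/l 54): {"ph":{"bny":43,"bqd":8,"daj":32,"l":54,"mdq":83},"u":[86,37,47,59,98],"wyb":[91,11,7,73]}
After op 5 (replace /ph/l 0): {"ph":{"bny":43,"bqd":8,"daj":32,"l":0,"mdq":83},"u":[86,37,47,59,98],"wyb":[91,11,7,73]}
After op 6 (replace /ph/mdq 94): {"ph":{"bny":43,"bqd":8,"daj":32,"l":0,"mdq":94},"u":[86,37,47,59,98],"wyb":[91,11,7,73]}
After op 7 (replace /u/4 69): {"ph":{"bny":43,"bqd":8,"daj":32,"l":0,"mdq":94},"u":[86,37,47,59,69],"wyb":[91,11,7,73]}
After op 8 (replace /u/0 90): {"ph":{"bny":43,"bqd":8,"daj":32,"l":0,"mdq":94},"u":[90,37,47,59,69],"wyb":[91,11,7,73]}
After op 9 (replace /wyb/2 56): {"ph":{"bny":43,"bqd":8,"daj":32,"l":0,"mdq":94},"u":[90,37,47,59,69],"wyb":[91,11,56,73]}
Size at path /wyb: 4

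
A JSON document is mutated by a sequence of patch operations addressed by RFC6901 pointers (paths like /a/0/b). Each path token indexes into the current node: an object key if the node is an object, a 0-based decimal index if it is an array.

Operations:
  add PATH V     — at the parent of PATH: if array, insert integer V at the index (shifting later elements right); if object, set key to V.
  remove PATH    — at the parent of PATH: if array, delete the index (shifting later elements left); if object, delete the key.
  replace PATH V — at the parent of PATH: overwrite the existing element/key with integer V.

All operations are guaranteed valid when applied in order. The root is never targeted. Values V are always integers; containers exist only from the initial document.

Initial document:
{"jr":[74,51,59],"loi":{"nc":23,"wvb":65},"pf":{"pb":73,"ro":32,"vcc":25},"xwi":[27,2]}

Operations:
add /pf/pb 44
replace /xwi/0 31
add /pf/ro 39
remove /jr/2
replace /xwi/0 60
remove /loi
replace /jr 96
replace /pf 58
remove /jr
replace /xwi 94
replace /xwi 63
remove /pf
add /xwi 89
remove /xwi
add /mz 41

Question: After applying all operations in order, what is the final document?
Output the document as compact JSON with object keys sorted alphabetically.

Answer: {"mz":41}

Derivation:
After op 1 (add /pf/pb 44): {"jr":[74,51,59],"loi":{"nc":23,"wvb":65},"pf":{"pb":44,"ro":32,"vcc":25},"xwi":[27,2]}
After op 2 (replace /xwi/0 31): {"jr":[74,51,59],"loi":{"nc":23,"wvb":65},"pf":{"pb":44,"ro":32,"vcc":25},"xwi":[31,2]}
After op 3 (add /pf/ro 39): {"jr":[74,51,59],"loi":{"nc":23,"wvb":65},"pf":{"pb":44,"ro":39,"vcc":25},"xwi":[31,2]}
After op 4 (remove /jr/2): {"jr":[74,51],"loi":{"nc":23,"wvb":65},"pf":{"pb":44,"ro":39,"vcc":25},"xwi":[31,2]}
After op 5 (replace /xwi/0 60): {"jr":[74,51],"loi":{"nc":23,"wvb":65},"pf":{"pb":44,"ro":39,"vcc":25},"xwi":[60,2]}
After op 6 (remove /loi): {"jr":[74,51],"pf":{"pb":44,"ro":39,"vcc":25},"xwi":[60,2]}
After op 7 (replace /jr 96): {"jr":96,"pf":{"pb":44,"ro":39,"vcc":25},"xwi":[60,2]}
After op 8 (replace /pf 58): {"jr":96,"pf":58,"xwi":[60,2]}
After op 9 (remove /jr): {"pf":58,"xwi":[60,2]}
After op 10 (replace /xwi 94): {"pf":58,"xwi":94}
After op 11 (replace /xwi 63): {"pf":58,"xwi":63}
After op 12 (remove /pf): {"xwi":63}
After op 13 (add /xwi 89): {"xwi":89}
After op 14 (remove /xwi): {}
After op 15 (add /mz 41): {"mz":41}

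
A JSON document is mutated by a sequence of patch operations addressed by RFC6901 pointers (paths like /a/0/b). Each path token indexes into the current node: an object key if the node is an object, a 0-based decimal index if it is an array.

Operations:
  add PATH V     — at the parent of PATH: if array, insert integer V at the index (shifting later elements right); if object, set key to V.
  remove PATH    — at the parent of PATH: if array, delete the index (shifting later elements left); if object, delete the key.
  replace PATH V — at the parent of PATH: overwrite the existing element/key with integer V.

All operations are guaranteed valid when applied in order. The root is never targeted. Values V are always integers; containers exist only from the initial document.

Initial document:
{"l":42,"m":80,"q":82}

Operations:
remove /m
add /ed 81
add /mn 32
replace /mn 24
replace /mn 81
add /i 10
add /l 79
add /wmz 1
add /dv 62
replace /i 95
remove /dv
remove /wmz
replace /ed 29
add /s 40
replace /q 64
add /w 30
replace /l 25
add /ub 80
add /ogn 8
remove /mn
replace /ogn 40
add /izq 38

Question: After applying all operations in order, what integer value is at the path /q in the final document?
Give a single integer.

After op 1 (remove /m): {"l":42,"q":82}
After op 2 (add /ed 81): {"ed":81,"l":42,"q":82}
After op 3 (add /mn 32): {"ed":81,"l":42,"mn":32,"q":82}
After op 4 (replace /mn 24): {"ed":81,"l":42,"mn":24,"q":82}
After op 5 (replace /mn 81): {"ed":81,"l":42,"mn":81,"q":82}
After op 6 (add /i 10): {"ed":81,"i":10,"l":42,"mn":81,"q":82}
After op 7 (add /l 79): {"ed":81,"i":10,"l":79,"mn":81,"q":82}
After op 8 (add /wmz 1): {"ed":81,"i":10,"l":79,"mn":81,"q":82,"wmz":1}
After op 9 (add /dv 62): {"dv":62,"ed":81,"i":10,"l":79,"mn":81,"q":82,"wmz":1}
After op 10 (replace /i 95): {"dv":62,"ed":81,"i":95,"l":79,"mn":81,"q":82,"wmz":1}
After op 11 (remove /dv): {"ed":81,"i":95,"l":79,"mn":81,"q":82,"wmz":1}
After op 12 (remove /wmz): {"ed":81,"i":95,"l":79,"mn":81,"q":82}
After op 13 (replace /ed 29): {"ed":29,"i":95,"l":79,"mn":81,"q":82}
After op 14 (add /s 40): {"ed":29,"i":95,"l":79,"mn":81,"q":82,"s":40}
After op 15 (replace /q 64): {"ed":29,"i":95,"l":79,"mn":81,"q":64,"s":40}
After op 16 (add /w 30): {"ed":29,"i":95,"l":79,"mn":81,"q":64,"s":40,"w":30}
After op 17 (replace /l 25): {"ed":29,"i":95,"l":25,"mn":81,"q":64,"s":40,"w":30}
After op 18 (add /ub 80): {"ed":29,"i":95,"l":25,"mn":81,"q":64,"s":40,"ub":80,"w":30}
After op 19 (add /ogn 8): {"ed":29,"i":95,"l":25,"mn":81,"ogn":8,"q":64,"s":40,"ub":80,"w":30}
After op 20 (remove /mn): {"ed":29,"i":95,"l":25,"ogn":8,"q":64,"s":40,"ub":80,"w":30}
After op 21 (replace /ogn 40): {"ed":29,"i":95,"l":25,"ogn":40,"q":64,"s":40,"ub":80,"w":30}
After op 22 (add /izq 38): {"ed":29,"i":95,"izq":38,"l":25,"ogn":40,"q":64,"s":40,"ub":80,"w":30}
Value at /q: 64

Answer: 64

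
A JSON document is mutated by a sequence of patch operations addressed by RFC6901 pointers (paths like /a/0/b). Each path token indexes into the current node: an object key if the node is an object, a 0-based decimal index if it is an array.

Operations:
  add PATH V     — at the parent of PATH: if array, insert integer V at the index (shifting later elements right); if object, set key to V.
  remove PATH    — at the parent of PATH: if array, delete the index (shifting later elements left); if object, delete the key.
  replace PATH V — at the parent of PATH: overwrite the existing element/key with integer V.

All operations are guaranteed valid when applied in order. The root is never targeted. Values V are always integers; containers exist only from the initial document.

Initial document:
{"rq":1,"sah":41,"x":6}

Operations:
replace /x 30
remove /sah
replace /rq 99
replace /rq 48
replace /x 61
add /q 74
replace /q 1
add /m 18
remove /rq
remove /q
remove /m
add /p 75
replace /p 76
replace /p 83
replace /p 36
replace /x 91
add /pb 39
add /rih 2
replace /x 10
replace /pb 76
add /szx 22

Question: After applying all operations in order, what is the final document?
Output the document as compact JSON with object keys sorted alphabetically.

After op 1 (replace /x 30): {"rq":1,"sah":41,"x":30}
After op 2 (remove /sah): {"rq":1,"x":30}
After op 3 (replace /rq 99): {"rq":99,"x":30}
After op 4 (replace /rq 48): {"rq":48,"x":30}
After op 5 (replace /x 61): {"rq":48,"x":61}
After op 6 (add /q 74): {"q":74,"rq":48,"x":61}
After op 7 (replace /q 1): {"q":1,"rq":48,"x":61}
After op 8 (add /m 18): {"m":18,"q":1,"rq":48,"x":61}
After op 9 (remove /rq): {"m":18,"q":1,"x":61}
After op 10 (remove /q): {"m":18,"x":61}
After op 11 (remove /m): {"x":61}
After op 12 (add /p 75): {"p":75,"x":61}
After op 13 (replace /p 76): {"p":76,"x":61}
After op 14 (replace /p 83): {"p":83,"x":61}
After op 15 (replace /p 36): {"p":36,"x":61}
After op 16 (replace /x 91): {"p":36,"x":91}
After op 17 (add /pb 39): {"p":36,"pb":39,"x":91}
After op 18 (add /rih 2): {"p":36,"pb":39,"rih":2,"x":91}
After op 19 (replace /x 10): {"p":36,"pb":39,"rih":2,"x":10}
After op 20 (replace /pb 76): {"p":36,"pb":76,"rih":2,"x":10}
After op 21 (add /szx 22): {"p":36,"pb":76,"rih":2,"szx":22,"x":10}

Answer: {"p":36,"pb":76,"rih":2,"szx":22,"x":10}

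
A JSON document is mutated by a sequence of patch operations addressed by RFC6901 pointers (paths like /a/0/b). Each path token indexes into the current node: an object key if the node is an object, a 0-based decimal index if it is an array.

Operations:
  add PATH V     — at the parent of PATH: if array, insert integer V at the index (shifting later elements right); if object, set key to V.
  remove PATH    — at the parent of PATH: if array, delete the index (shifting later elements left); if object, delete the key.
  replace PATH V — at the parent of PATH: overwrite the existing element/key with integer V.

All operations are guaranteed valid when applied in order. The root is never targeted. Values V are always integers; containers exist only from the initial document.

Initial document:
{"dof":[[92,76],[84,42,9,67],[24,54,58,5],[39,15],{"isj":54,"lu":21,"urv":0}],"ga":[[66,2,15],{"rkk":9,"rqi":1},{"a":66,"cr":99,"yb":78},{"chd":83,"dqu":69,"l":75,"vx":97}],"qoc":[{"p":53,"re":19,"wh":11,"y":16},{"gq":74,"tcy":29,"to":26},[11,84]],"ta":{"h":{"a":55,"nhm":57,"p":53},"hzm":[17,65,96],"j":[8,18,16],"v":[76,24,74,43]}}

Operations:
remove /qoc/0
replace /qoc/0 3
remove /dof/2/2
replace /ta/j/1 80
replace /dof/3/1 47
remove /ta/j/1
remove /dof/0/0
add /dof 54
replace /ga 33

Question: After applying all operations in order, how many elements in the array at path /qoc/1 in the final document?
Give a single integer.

After op 1 (remove /qoc/0): {"dof":[[92,76],[84,42,9,67],[24,54,58,5],[39,15],{"isj":54,"lu":21,"urv":0}],"ga":[[66,2,15],{"rkk":9,"rqi":1},{"a":66,"cr":99,"yb":78},{"chd":83,"dqu":69,"l":75,"vx":97}],"qoc":[{"gq":74,"tcy":29,"to":26},[11,84]],"ta":{"h":{"a":55,"nhm":57,"p":53},"hzm":[17,65,96],"j":[8,18,16],"v":[76,24,74,43]}}
After op 2 (replace /qoc/0 3): {"dof":[[92,76],[84,42,9,67],[24,54,58,5],[39,15],{"isj":54,"lu":21,"urv":0}],"ga":[[66,2,15],{"rkk":9,"rqi":1},{"a":66,"cr":99,"yb":78},{"chd":83,"dqu":69,"l":75,"vx":97}],"qoc":[3,[11,84]],"ta":{"h":{"a":55,"nhm":57,"p":53},"hzm":[17,65,96],"j":[8,18,16],"v":[76,24,74,43]}}
After op 3 (remove /dof/2/2): {"dof":[[92,76],[84,42,9,67],[24,54,5],[39,15],{"isj":54,"lu":21,"urv":0}],"ga":[[66,2,15],{"rkk":9,"rqi":1},{"a":66,"cr":99,"yb":78},{"chd":83,"dqu":69,"l":75,"vx":97}],"qoc":[3,[11,84]],"ta":{"h":{"a":55,"nhm":57,"p":53},"hzm":[17,65,96],"j":[8,18,16],"v":[76,24,74,43]}}
After op 4 (replace /ta/j/1 80): {"dof":[[92,76],[84,42,9,67],[24,54,5],[39,15],{"isj":54,"lu":21,"urv":0}],"ga":[[66,2,15],{"rkk":9,"rqi":1},{"a":66,"cr":99,"yb":78},{"chd":83,"dqu":69,"l":75,"vx":97}],"qoc":[3,[11,84]],"ta":{"h":{"a":55,"nhm":57,"p":53},"hzm":[17,65,96],"j":[8,80,16],"v":[76,24,74,43]}}
After op 5 (replace /dof/3/1 47): {"dof":[[92,76],[84,42,9,67],[24,54,5],[39,47],{"isj":54,"lu":21,"urv":0}],"ga":[[66,2,15],{"rkk":9,"rqi":1},{"a":66,"cr":99,"yb":78},{"chd":83,"dqu":69,"l":75,"vx":97}],"qoc":[3,[11,84]],"ta":{"h":{"a":55,"nhm":57,"p":53},"hzm":[17,65,96],"j":[8,80,16],"v":[76,24,74,43]}}
After op 6 (remove /ta/j/1): {"dof":[[92,76],[84,42,9,67],[24,54,5],[39,47],{"isj":54,"lu":21,"urv":0}],"ga":[[66,2,15],{"rkk":9,"rqi":1},{"a":66,"cr":99,"yb":78},{"chd":83,"dqu":69,"l":75,"vx":97}],"qoc":[3,[11,84]],"ta":{"h":{"a":55,"nhm":57,"p":53},"hzm":[17,65,96],"j":[8,16],"v":[76,24,74,43]}}
After op 7 (remove /dof/0/0): {"dof":[[76],[84,42,9,67],[24,54,5],[39,47],{"isj":54,"lu":21,"urv":0}],"ga":[[66,2,15],{"rkk":9,"rqi":1},{"a":66,"cr":99,"yb":78},{"chd":83,"dqu":69,"l":75,"vx":97}],"qoc":[3,[11,84]],"ta":{"h":{"a":55,"nhm":57,"p":53},"hzm":[17,65,96],"j":[8,16],"v":[76,24,74,43]}}
After op 8 (add /dof 54): {"dof":54,"ga":[[66,2,15],{"rkk":9,"rqi":1},{"a":66,"cr":99,"yb":78},{"chd":83,"dqu":69,"l":75,"vx":97}],"qoc":[3,[11,84]],"ta":{"h":{"a":55,"nhm":57,"p":53},"hzm":[17,65,96],"j":[8,16],"v":[76,24,74,43]}}
After op 9 (replace /ga 33): {"dof":54,"ga":33,"qoc":[3,[11,84]],"ta":{"h":{"a":55,"nhm":57,"p":53},"hzm":[17,65,96],"j":[8,16],"v":[76,24,74,43]}}
Size at path /qoc/1: 2

Answer: 2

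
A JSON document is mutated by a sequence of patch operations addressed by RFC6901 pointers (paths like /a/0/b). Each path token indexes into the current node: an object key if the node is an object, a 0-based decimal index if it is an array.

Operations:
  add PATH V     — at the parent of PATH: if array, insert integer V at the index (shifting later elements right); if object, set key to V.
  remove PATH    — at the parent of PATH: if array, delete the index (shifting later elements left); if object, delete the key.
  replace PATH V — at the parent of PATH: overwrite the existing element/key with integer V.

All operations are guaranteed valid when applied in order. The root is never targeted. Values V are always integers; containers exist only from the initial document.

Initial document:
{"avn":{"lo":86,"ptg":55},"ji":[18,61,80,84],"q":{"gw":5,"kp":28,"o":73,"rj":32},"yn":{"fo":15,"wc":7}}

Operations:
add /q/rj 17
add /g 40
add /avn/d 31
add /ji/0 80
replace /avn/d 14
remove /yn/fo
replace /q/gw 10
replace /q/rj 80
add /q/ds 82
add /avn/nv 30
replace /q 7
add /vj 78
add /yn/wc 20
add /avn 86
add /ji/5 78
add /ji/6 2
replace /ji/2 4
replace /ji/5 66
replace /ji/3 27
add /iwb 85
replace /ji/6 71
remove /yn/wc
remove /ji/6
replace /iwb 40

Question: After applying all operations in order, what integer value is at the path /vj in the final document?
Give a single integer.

After op 1 (add /q/rj 17): {"avn":{"lo":86,"ptg":55},"ji":[18,61,80,84],"q":{"gw":5,"kp":28,"o":73,"rj":17},"yn":{"fo":15,"wc":7}}
After op 2 (add /g 40): {"avn":{"lo":86,"ptg":55},"g":40,"ji":[18,61,80,84],"q":{"gw":5,"kp":28,"o":73,"rj":17},"yn":{"fo":15,"wc":7}}
After op 3 (add /avn/d 31): {"avn":{"d":31,"lo":86,"ptg":55},"g":40,"ji":[18,61,80,84],"q":{"gw":5,"kp":28,"o":73,"rj":17},"yn":{"fo":15,"wc":7}}
After op 4 (add /ji/0 80): {"avn":{"d":31,"lo":86,"ptg":55},"g":40,"ji":[80,18,61,80,84],"q":{"gw":5,"kp":28,"o":73,"rj":17},"yn":{"fo":15,"wc":7}}
After op 5 (replace /avn/d 14): {"avn":{"d":14,"lo":86,"ptg":55},"g":40,"ji":[80,18,61,80,84],"q":{"gw":5,"kp":28,"o":73,"rj":17},"yn":{"fo":15,"wc":7}}
After op 6 (remove /yn/fo): {"avn":{"d":14,"lo":86,"ptg":55},"g":40,"ji":[80,18,61,80,84],"q":{"gw":5,"kp":28,"o":73,"rj":17},"yn":{"wc":7}}
After op 7 (replace /q/gw 10): {"avn":{"d":14,"lo":86,"ptg":55},"g":40,"ji":[80,18,61,80,84],"q":{"gw":10,"kp":28,"o":73,"rj":17},"yn":{"wc":7}}
After op 8 (replace /q/rj 80): {"avn":{"d":14,"lo":86,"ptg":55},"g":40,"ji":[80,18,61,80,84],"q":{"gw":10,"kp":28,"o":73,"rj":80},"yn":{"wc":7}}
After op 9 (add /q/ds 82): {"avn":{"d":14,"lo":86,"ptg":55},"g":40,"ji":[80,18,61,80,84],"q":{"ds":82,"gw":10,"kp":28,"o":73,"rj":80},"yn":{"wc":7}}
After op 10 (add /avn/nv 30): {"avn":{"d":14,"lo":86,"nv":30,"ptg":55},"g":40,"ji":[80,18,61,80,84],"q":{"ds":82,"gw":10,"kp":28,"o":73,"rj":80},"yn":{"wc":7}}
After op 11 (replace /q 7): {"avn":{"d":14,"lo":86,"nv":30,"ptg":55},"g":40,"ji":[80,18,61,80,84],"q":7,"yn":{"wc":7}}
After op 12 (add /vj 78): {"avn":{"d":14,"lo":86,"nv":30,"ptg":55},"g":40,"ji":[80,18,61,80,84],"q":7,"vj":78,"yn":{"wc":7}}
After op 13 (add /yn/wc 20): {"avn":{"d":14,"lo":86,"nv":30,"ptg":55},"g":40,"ji":[80,18,61,80,84],"q":7,"vj":78,"yn":{"wc":20}}
After op 14 (add /avn 86): {"avn":86,"g":40,"ji":[80,18,61,80,84],"q":7,"vj":78,"yn":{"wc":20}}
After op 15 (add /ji/5 78): {"avn":86,"g":40,"ji":[80,18,61,80,84,78],"q":7,"vj":78,"yn":{"wc":20}}
After op 16 (add /ji/6 2): {"avn":86,"g":40,"ji":[80,18,61,80,84,78,2],"q":7,"vj":78,"yn":{"wc":20}}
After op 17 (replace /ji/2 4): {"avn":86,"g":40,"ji":[80,18,4,80,84,78,2],"q":7,"vj":78,"yn":{"wc":20}}
After op 18 (replace /ji/5 66): {"avn":86,"g":40,"ji":[80,18,4,80,84,66,2],"q":7,"vj":78,"yn":{"wc":20}}
After op 19 (replace /ji/3 27): {"avn":86,"g":40,"ji":[80,18,4,27,84,66,2],"q":7,"vj":78,"yn":{"wc":20}}
After op 20 (add /iwb 85): {"avn":86,"g":40,"iwb":85,"ji":[80,18,4,27,84,66,2],"q":7,"vj":78,"yn":{"wc":20}}
After op 21 (replace /ji/6 71): {"avn":86,"g":40,"iwb":85,"ji":[80,18,4,27,84,66,71],"q":7,"vj":78,"yn":{"wc":20}}
After op 22 (remove /yn/wc): {"avn":86,"g":40,"iwb":85,"ji":[80,18,4,27,84,66,71],"q":7,"vj":78,"yn":{}}
After op 23 (remove /ji/6): {"avn":86,"g":40,"iwb":85,"ji":[80,18,4,27,84,66],"q":7,"vj":78,"yn":{}}
After op 24 (replace /iwb 40): {"avn":86,"g":40,"iwb":40,"ji":[80,18,4,27,84,66],"q":7,"vj":78,"yn":{}}
Value at /vj: 78

Answer: 78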